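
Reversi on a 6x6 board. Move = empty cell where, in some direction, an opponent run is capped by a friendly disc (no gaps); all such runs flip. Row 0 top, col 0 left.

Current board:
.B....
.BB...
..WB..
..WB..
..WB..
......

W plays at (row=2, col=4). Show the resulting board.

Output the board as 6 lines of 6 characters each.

Place W at (2,4); scan 8 dirs for brackets.
Dir NW: first cell '.' (not opp) -> no flip
Dir N: first cell '.' (not opp) -> no flip
Dir NE: first cell '.' (not opp) -> no flip
Dir W: opp run (2,3) capped by W -> flip
Dir E: first cell '.' (not opp) -> no flip
Dir SW: opp run (3,3) capped by W -> flip
Dir S: first cell '.' (not opp) -> no flip
Dir SE: first cell '.' (not opp) -> no flip
All flips: (2,3) (3,3)

Answer: .B....
.BB...
..WWW.
..WW..
..WB..
......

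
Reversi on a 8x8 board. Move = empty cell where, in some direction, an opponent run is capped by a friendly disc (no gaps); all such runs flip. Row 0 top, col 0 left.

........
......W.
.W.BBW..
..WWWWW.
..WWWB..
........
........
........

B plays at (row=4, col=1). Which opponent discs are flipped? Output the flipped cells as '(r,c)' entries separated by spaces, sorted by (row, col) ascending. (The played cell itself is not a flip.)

Answer: (3,2) (4,2) (4,3) (4,4)

Derivation:
Dir NW: first cell '.' (not opp) -> no flip
Dir N: first cell '.' (not opp) -> no flip
Dir NE: opp run (3,2) capped by B -> flip
Dir W: first cell '.' (not opp) -> no flip
Dir E: opp run (4,2) (4,3) (4,4) capped by B -> flip
Dir SW: first cell '.' (not opp) -> no flip
Dir S: first cell '.' (not opp) -> no flip
Dir SE: first cell '.' (not opp) -> no flip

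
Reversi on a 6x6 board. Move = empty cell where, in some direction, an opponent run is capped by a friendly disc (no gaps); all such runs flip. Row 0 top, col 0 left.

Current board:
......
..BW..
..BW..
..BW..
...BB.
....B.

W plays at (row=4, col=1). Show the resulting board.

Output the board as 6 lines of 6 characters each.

Place W at (4,1); scan 8 dirs for brackets.
Dir NW: first cell '.' (not opp) -> no flip
Dir N: first cell '.' (not opp) -> no flip
Dir NE: opp run (3,2) capped by W -> flip
Dir W: first cell '.' (not opp) -> no flip
Dir E: first cell '.' (not opp) -> no flip
Dir SW: first cell '.' (not opp) -> no flip
Dir S: first cell '.' (not opp) -> no flip
Dir SE: first cell '.' (not opp) -> no flip
All flips: (3,2)

Answer: ......
..BW..
..BW..
..WW..
.W.BB.
....B.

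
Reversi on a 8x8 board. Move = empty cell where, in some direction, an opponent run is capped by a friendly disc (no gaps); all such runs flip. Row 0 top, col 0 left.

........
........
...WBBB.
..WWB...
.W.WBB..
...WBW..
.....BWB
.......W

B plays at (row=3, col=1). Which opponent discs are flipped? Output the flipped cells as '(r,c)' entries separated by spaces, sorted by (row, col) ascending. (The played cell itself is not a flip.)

Dir NW: first cell '.' (not opp) -> no flip
Dir N: first cell '.' (not opp) -> no flip
Dir NE: first cell '.' (not opp) -> no flip
Dir W: first cell '.' (not opp) -> no flip
Dir E: opp run (3,2) (3,3) capped by B -> flip
Dir SW: first cell '.' (not opp) -> no flip
Dir S: opp run (4,1), next='.' -> no flip
Dir SE: first cell '.' (not opp) -> no flip

Answer: (3,2) (3,3)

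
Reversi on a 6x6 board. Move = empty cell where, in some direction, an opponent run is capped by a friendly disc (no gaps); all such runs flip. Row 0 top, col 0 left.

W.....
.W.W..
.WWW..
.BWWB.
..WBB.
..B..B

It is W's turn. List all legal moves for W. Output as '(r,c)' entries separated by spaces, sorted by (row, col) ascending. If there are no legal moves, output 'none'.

Answer: (2,0) (3,0) (3,5) (4,0) (4,1) (4,5) (5,3) (5,4)

Derivation:
(2,0): flips 1 -> legal
(2,4): no bracket -> illegal
(2,5): no bracket -> illegal
(3,0): flips 1 -> legal
(3,5): flips 1 -> legal
(4,0): flips 1 -> legal
(4,1): flips 1 -> legal
(4,5): flips 3 -> legal
(5,1): no bracket -> illegal
(5,3): flips 1 -> legal
(5,4): flips 1 -> legal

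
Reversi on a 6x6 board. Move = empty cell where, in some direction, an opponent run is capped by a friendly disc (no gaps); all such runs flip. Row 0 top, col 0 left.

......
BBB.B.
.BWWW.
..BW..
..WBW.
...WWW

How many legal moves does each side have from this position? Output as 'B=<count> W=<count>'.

Answer: B=6 W=8

Derivation:
-- B to move --
(1,3): flips 2 -> legal
(1,5): no bracket -> illegal
(2,5): flips 3 -> legal
(3,1): no bracket -> illegal
(3,4): flips 3 -> legal
(3,5): no bracket -> illegal
(4,1): flips 1 -> legal
(4,5): flips 1 -> legal
(5,1): no bracket -> illegal
(5,2): flips 1 -> legal
B mobility = 6
-- W to move --
(0,0): flips 1 -> legal
(0,1): flips 1 -> legal
(0,2): flips 1 -> legal
(0,3): no bracket -> illegal
(0,4): flips 1 -> legal
(0,5): flips 1 -> legal
(1,3): no bracket -> illegal
(1,5): no bracket -> illegal
(2,0): flips 1 -> legal
(2,5): no bracket -> illegal
(3,0): no bracket -> illegal
(3,1): flips 1 -> legal
(3,4): no bracket -> illegal
(4,1): flips 1 -> legal
(5,2): no bracket -> illegal
W mobility = 8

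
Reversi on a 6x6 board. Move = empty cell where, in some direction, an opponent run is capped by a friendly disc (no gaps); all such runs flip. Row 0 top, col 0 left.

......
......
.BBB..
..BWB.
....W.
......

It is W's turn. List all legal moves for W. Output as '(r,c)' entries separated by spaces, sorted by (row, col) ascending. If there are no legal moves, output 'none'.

Answer: (1,1) (1,3) (2,4) (3,1) (3,5)

Derivation:
(1,0): no bracket -> illegal
(1,1): flips 1 -> legal
(1,2): no bracket -> illegal
(1,3): flips 1 -> legal
(1,4): no bracket -> illegal
(2,0): no bracket -> illegal
(2,4): flips 1 -> legal
(2,5): no bracket -> illegal
(3,0): no bracket -> illegal
(3,1): flips 1 -> legal
(3,5): flips 1 -> legal
(4,1): no bracket -> illegal
(4,2): no bracket -> illegal
(4,3): no bracket -> illegal
(4,5): no bracket -> illegal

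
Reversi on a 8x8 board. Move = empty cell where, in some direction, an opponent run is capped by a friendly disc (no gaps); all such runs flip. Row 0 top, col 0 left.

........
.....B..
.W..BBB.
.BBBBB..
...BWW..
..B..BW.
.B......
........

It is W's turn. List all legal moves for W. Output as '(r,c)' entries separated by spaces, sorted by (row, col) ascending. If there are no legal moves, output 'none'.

(0,4): no bracket -> illegal
(0,5): flips 3 -> legal
(0,6): no bracket -> illegal
(1,3): no bracket -> illegal
(1,4): flips 2 -> legal
(1,6): no bracket -> illegal
(1,7): flips 2 -> legal
(2,0): no bracket -> illegal
(2,2): flips 1 -> legal
(2,3): flips 1 -> legal
(2,7): no bracket -> illegal
(3,0): no bracket -> illegal
(3,6): no bracket -> illegal
(3,7): no bracket -> illegal
(4,0): no bracket -> illegal
(4,1): flips 1 -> legal
(4,2): flips 1 -> legal
(4,6): no bracket -> illegal
(5,0): no bracket -> illegal
(5,1): no bracket -> illegal
(5,3): no bracket -> illegal
(5,4): flips 3 -> legal
(6,0): no bracket -> illegal
(6,2): no bracket -> illegal
(6,3): no bracket -> illegal
(6,4): no bracket -> illegal
(6,5): flips 1 -> legal
(6,6): flips 1 -> legal
(7,0): no bracket -> illegal
(7,1): no bracket -> illegal
(7,2): no bracket -> illegal

Answer: (0,5) (1,4) (1,7) (2,2) (2,3) (4,1) (4,2) (5,4) (6,5) (6,6)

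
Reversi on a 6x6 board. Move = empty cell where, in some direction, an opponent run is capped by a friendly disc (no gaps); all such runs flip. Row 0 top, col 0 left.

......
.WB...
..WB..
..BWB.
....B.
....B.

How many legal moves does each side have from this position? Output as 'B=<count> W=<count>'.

Answer: B=4 W=7

Derivation:
-- B to move --
(0,0): flips 3 -> legal
(0,1): no bracket -> illegal
(0,2): no bracket -> illegal
(1,0): flips 1 -> legal
(1,3): no bracket -> illegal
(2,0): no bracket -> illegal
(2,1): flips 1 -> legal
(2,4): no bracket -> illegal
(3,1): no bracket -> illegal
(4,2): no bracket -> illegal
(4,3): flips 1 -> legal
B mobility = 4
-- W to move --
(0,1): no bracket -> illegal
(0,2): flips 1 -> legal
(0,3): no bracket -> illegal
(1,3): flips 2 -> legal
(1,4): no bracket -> illegal
(2,1): no bracket -> illegal
(2,4): flips 1 -> legal
(2,5): no bracket -> illegal
(3,1): flips 1 -> legal
(3,5): flips 1 -> legal
(4,1): no bracket -> illegal
(4,2): flips 1 -> legal
(4,3): no bracket -> illegal
(4,5): no bracket -> illegal
(5,3): no bracket -> illegal
(5,5): flips 1 -> legal
W mobility = 7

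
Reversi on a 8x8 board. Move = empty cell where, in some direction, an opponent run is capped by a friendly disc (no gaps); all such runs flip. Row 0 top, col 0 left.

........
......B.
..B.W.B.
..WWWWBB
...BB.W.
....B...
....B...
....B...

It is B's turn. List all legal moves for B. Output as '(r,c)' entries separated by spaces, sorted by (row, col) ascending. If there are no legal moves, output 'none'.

(1,3): no bracket -> illegal
(1,4): flips 2 -> legal
(1,5): no bracket -> illegal
(2,1): flips 1 -> legal
(2,3): flips 1 -> legal
(2,5): flips 1 -> legal
(3,1): flips 4 -> legal
(4,1): no bracket -> illegal
(4,2): flips 1 -> legal
(4,5): no bracket -> illegal
(4,7): no bracket -> illegal
(5,5): flips 1 -> legal
(5,6): flips 1 -> legal
(5,7): no bracket -> illegal

Answer: (1,4) (2,1) (2,3) (2,5) (3,1) (4,2) (5,5) (5,6)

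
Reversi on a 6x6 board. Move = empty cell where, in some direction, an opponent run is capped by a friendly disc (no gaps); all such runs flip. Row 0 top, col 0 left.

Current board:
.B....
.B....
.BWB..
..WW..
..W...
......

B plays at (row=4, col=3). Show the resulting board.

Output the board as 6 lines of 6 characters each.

Answer: .B....
.B....
.BWB..
..BB..
..WB..
......

Derivation:
Place B at (4,3); scan 8 dirs for brackets.
Dir NW: opp run (3,2) capped by B -> flip
Dir N: opp run (3,3) capped by B -> flip
Dir NE: first cell '.' (not opp) -> no flip
Dir W: opp run (4,2), next='.' -> no flip
Dir E: first cell '.' (not opp) -> no flip
Dir SW: first cell '.' (not opp) -> no flip
Dir S: first cell '.' (not opp) -> no flip
Dir SE: first cell '.' (not opp) -> no flip
All flips: (3,2) (3,3)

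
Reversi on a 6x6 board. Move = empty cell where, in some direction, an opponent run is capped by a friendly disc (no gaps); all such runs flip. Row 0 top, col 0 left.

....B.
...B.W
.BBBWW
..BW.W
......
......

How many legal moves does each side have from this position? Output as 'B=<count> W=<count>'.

-- B to move --
(0,5): no bracket -> illegal
(1,4): no bracket -> illegal
(3,4): flips 1 -> legal
(4,2): no bracket -> illegal
(4,3): flips 1 -> legal
(4,4): flips 1 -> legal
(4,5): no bracket -> illegal
B mobility = 3
-- W to move --
(0,2): flips 1 -> legal
(0,3): flips 2 -> legal
(0,5): no bracket -> illegal
(1,0): no bracket -> illegal
(1,1): flips 1 -> legal
(1,2): no bracket -> illegal
(1,4): no bracket -> illegal
(2,0): flips 3 -> legal
(3,0): no bracket -> illegal
(3,1): flips 1 -> legal
(3,4): no bracket -> illegal
(4,1): no bracket -> illegal
(4,2): no bracket -> illegal
(4,3): no bracket -> illegal
W mobility = 5

Answer: B=3 W=5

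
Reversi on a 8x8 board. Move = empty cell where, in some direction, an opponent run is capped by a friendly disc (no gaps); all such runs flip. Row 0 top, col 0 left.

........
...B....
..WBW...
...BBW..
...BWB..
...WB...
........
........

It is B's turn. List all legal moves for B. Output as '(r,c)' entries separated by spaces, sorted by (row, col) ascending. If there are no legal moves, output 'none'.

(1,1): flips 1 -> legal
(1,2): no bracket -> illegal
(1,4): flips 1 -> legal
(1,5): flips 1 -> legal
(2,1): flips 1 -> legal
(2,5): flips 2 -> legal
(2,6): no bracket -> illegal
(3,1): flips 1 -> legal
(3,2): no bracket -> illegal
(3,6): flips 1 -> legal
(4,2): no bracket -> illegal
(4,6): flips 2 -> legal
(5,2): flips 1 -> legal
(5,5): flips 1 -> legal
(6,2): no bracket -> illegal
(6,3): flips 1 -> legal
(6,4): no bracket -> illegal

Answer: (1,1) (1,4) (1,5) (2,1) (2,5) (3,1) (3,6) (4,6) (5,2) (5,5) (6,3)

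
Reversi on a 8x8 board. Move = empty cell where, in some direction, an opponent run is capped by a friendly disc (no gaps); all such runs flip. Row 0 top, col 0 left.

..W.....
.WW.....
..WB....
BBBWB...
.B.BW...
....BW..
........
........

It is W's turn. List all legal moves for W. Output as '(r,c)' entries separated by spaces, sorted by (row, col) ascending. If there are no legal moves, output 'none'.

(1,3): flips 1 -> legal
(1,4): no bracket -> illegal
(2,0): no bracket -> illegal
(2,1): no bracket -> illegal
(2,4): flips 2 -> legal
(2,5): no bracket -> illegal
(3,5): flips 1 -> legal
(4,0): flips 1 -> legal
(4,2): flips 2 -> legal
(4,5): flips 2 -> legal
(5,0): no bracket -> illegal
(5,1): no bracket -> illegal
(5,2): no bracket -> illegal
(5,3): flips 2 -> legal
(6,3): no bracket -> illegal
(6,4): flips 1 -> legal
(6,5): no bracket -> illegal

Answer: (1,3) (2,4) (3,5) (4,0) (4,2) (4,5) (5,3) (6,4)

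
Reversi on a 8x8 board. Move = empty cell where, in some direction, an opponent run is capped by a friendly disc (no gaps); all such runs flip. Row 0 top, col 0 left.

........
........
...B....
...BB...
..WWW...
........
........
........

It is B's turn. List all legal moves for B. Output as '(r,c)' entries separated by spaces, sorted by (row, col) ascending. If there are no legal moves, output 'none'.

Answer: (5,1) (5,2) (5,3) (5,4) (5,5)

Derivation:
(3,1): no bracket -> illegal
(3,2): no bracket -> illegal
(3,5): no bracket -> illegal
(4,1): no bracket -> illegal
(4,5): no bracket -> illegal
(5,1): flips 1 -> legal
(5,2): flips 1 -> legal
(5,3): flips 1 -> legal
(5,4): flips 1 -> legal
(5,5): flips 1 -> legal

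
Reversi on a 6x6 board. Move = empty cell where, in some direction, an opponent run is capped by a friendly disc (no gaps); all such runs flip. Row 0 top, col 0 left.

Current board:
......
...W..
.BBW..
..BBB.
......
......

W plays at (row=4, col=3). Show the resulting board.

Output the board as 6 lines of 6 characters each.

Place W at (4,3); scan 8 dirs for brackets.
Dir NW: opp run (3,2) (2,1), next='.' -> no flip
Dir N: opp run (3,3) capped by W -> flip
Dir NE: opp run (3,4), next='.' -> no flip
Dir W: first cell '.' (not opp) -> no flip
Dir E: first cell '.' (not opp) -> no flip
Dir SW: first cell '.' (not opp) -> no flip
Dir S: first cell '.' (not opp) -> no flip
Dir SE: first cell '.' (not opp) -> no flip
All flips: (3,3)

Answer: ......
...W..
.BBW..
..BWB.
...W..
......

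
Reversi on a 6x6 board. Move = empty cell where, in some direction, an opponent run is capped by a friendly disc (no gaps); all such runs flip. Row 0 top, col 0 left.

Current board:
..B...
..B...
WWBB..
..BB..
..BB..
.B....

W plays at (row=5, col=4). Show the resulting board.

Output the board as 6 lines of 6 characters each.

Answer: ..B...
..B...
WWBB..
..WB..
..BW..
.B..W.

Derivation:
Place W at (5,4); scan 8 dirs for brackets.
Dir NW: opp run (4,3) (3,2) capped by W -> flip
Dir N: first cell '.' (not opp) -> no flip
Dir NE: first cell '.' (not opp) -> no flip
Dir W: first cell '.' (not opp) -> no flip
Dir E: first cell '.' (not opp) -> no flip
Dir SW: edge -> no flip
Dir S: edge -> no flip
Dir SE: edge -> no flip
All flips: (3,2) (4,3)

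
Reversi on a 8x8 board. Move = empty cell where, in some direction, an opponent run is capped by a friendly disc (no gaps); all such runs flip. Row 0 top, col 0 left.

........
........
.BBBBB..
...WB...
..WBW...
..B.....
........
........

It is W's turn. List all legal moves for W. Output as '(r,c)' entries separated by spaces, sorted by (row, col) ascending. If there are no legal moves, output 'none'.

Answer: (1,1) (1,3) (1,4) (1,5) (3,5) (5,3) (6,2)

Derivation:
(1,0): no bracket -> illegal
(1,1): flips 1 -> legal
(1,2): no bracket -> illegal
(1,3): flips 1 -> legal
(1,4): flips 2 -> legal
(1,5): flips 1 -> legal
(1,6): no bracket -> illegal
(2,0): no bracket -> illegal
(2,6): no bracket -> illegal
(3,0): no bracket -> illegal
(3,1): no bracket -> illegal
(3,2): no bracket -> illegal
(3,5): flips 1 -> legal
(3,6): no bracket -> illegal
(4,1): no bracket -> illegal
(4,5): no bracket -> illegal
(5,1): no bracket -> illegal
(5,3): flips 1 -> legal
(5,4): no bracket -> illegal
(6,1): no bracket -> illegal
(6,2): flips 1 -> legal
(6,3): no bracket -> illegal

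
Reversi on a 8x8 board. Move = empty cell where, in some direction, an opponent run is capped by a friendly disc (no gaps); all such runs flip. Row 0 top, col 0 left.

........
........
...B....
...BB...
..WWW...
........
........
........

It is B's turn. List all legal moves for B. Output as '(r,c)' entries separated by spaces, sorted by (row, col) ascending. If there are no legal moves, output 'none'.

Answer: (5,1) (5,2) (5,3) (5,4) (5,5)

Derivation:
(3,1): no bracket -> illegal
(3,2): no bracket -> illegal
(3,5): no bracket -> illegal
(4,1): no bracket -> illegal
(4,5): no bracket -> illegal
(5,1): flips 1 -> legal
(5,2): flips 1 -> legal
(5,3): flips 1 -> legal
(5,4): flips 1 -> legal
(5,5): flips 1 -> legal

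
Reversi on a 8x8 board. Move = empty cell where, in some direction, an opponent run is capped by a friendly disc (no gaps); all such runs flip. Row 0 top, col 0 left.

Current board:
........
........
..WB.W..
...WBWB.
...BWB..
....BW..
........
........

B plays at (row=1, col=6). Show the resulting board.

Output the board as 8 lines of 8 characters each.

Answer: ........
......B.
..WB.B..
...WBWB.
...BWB..
....BW..
........
........

Derivation:
Place B at (1,6); scan 8 dirs for brackets.
Dir NW: first cell '.' (not opp) -> no flip
Dir N: first cell '.' (not opp) -> no flip
Dir NE: first cell '.' (not opp) -> no flip
Dir W: first cell '.' (not opp) -> no flip
Dir E: first cell '.' (not opp) -> no flip
Dir SW: opp run (2,5) capped by B -> flip
Dir S: first cell '.' (not opp) -> no flip
Dir SE: first cell '.' (not opp) -> no flip
All flips: (2,5)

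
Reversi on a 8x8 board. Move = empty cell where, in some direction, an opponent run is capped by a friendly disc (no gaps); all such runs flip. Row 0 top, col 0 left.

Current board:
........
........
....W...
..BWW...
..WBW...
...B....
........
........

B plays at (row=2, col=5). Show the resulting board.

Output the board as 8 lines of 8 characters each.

Place B at (2,5); scan 8 dirs for brackets.
Dir NW: first cell '.' (not opp) -> no flip
Dir N: first cell '.' (not opp) -> no flip
Dir NE: first cell '.' (not opp) -> no flip
Dir W: opp run (2,4), next='.' -> no flip
Dir E: first cell '.' (not opp) -> no flip
Dir SW: opp run (3,4) capped by B -> flip
Dir S: first cell '.' (not opp) -> no flip
Dir SE: first cell '.' (not opp) -> no flip
All flips: (3,4)

Answer: ........
........
....WB..
..BWB...
..WBW...
...B....
........
........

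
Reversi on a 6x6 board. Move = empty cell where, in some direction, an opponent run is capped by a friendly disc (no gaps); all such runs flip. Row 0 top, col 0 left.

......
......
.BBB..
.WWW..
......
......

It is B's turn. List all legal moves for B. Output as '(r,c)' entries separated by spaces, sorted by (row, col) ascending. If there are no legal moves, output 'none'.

Answer: (4,0) (4,1) (4,2) (4,3) (4,4)

Derivation:
(2,0): no bracket -> illegal
(2,4): no bracket -> illegal
(3,0): no bracket -> illegal
(3,4): no bracket -> illegal
(4,0): flips 1 -> legal
(4,1): flips 2 -> legal
(4,2): flips 1 -> legal
(4,3): flips 2 -> legal
(4,4): flips 1 -> legal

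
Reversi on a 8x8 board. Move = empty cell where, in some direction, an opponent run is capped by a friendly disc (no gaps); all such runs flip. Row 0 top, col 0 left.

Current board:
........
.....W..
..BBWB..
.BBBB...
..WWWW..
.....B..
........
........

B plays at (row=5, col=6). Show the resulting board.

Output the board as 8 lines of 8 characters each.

Answer: ........
.....W..
..BBWB..
.BBBB...
..WWWB..
.....BB.
........
........

Derivation:
Place B at (5,6); scan 8 dirs for brackets.
Dir NW: opp run (4,5) capped by B -> flip
Dir N: first cell '.' (not opp) -> no flip
Dir NE: first cell '.' (not opp) -> no flip
Dir W: first cell 'B' (not opp) -> no flip
Dir E: first cell '.' (not opp) -> no flip
Dir SW: first cell '.' (not opp) -> no flip
Dir S: first cell '.' (not opp) -> no flip
Dir SE: first cell '.' (not opp) -> no flip
All flips: (4,5)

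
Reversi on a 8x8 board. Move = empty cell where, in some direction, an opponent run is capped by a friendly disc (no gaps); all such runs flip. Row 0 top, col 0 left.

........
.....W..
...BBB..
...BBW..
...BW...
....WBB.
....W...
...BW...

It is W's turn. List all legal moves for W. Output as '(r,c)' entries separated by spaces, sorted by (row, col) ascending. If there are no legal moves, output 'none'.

(1,2): no bracket -> illegal
(1,3): flips 1 -> legal
(1,4): flips 2 -> legal
(1,6): no bracket -> illegal
(2,2): flips 1 -> legal
(2,6): no bracket -> illegal
(3,2): flips 3 -> legal
(3,6): no bracket -> illegal
(4,2): flips 3 -> legal
(4,5): no bracket -> illegal
(4,6): flips 1 -> legal
(4,7): no bracket -> illegal
(5,2): no bracket -> illegal
(5,3): no bracket -> illegal
(5,7): flips 2 -> legal
(6,2): no bracket -> illegal
(6,3): no bracket -> illegal
(6,5): no bracket -> illegal
(6,6): flips 1 -> legal
(6,7): no bracket -> illegal
(7,2): flips 1 -> legal

Answer: (1,3) (1,4) (2,2) (3,2) (4,2) (4,6) (5,7) (6,6) (7,2)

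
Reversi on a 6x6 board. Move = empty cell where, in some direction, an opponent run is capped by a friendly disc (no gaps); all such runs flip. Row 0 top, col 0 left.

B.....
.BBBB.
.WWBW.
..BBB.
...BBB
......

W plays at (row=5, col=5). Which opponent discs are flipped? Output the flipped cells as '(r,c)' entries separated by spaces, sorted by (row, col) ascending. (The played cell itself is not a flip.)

Dir NW: opp run (4,4) (3,3) capped by W -> flip
Dir N: opp run (4,5), next='.' -> no flip
Dir NE: edge -> no flip
Dir W: first cell '.' (not opp) -> no flip
Dir E: edge -> no flip
Dir SW: edge -> no flip
Dir S: edge -> no flip
Dir SE: edge -> no flip

Answer: (3,3) (4,4)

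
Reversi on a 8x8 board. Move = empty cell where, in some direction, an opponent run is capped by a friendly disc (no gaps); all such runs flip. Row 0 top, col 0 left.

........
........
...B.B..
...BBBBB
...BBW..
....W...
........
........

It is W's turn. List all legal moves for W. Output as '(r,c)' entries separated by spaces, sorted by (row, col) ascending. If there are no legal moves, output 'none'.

(1,2): flips 2 -> legal
(1,3): no bracket -> illegal
(1,4): no bracket -> illegal
(1,5): flips 2 -> legal
(1,6): no bracket -> illegal
(2,2): no bracket -> illegal
(2,4): flips 2 -> legal
(2,6): no bracket -> illegal
(2,7): flips 1 -> legal
(3,2): flips 1 -> legal
(4,2): flips 2 -> legal
(4,6): no bracket -> illegal
(4,7): no bracket -> illegal
(5,2): no bracket -> illegal
(5,3): no bracket -> illegal
(5,5): no bracket -> illegal

Answer: (1,2) (1,5) (2,4) (2,7) (3,2) (4,2)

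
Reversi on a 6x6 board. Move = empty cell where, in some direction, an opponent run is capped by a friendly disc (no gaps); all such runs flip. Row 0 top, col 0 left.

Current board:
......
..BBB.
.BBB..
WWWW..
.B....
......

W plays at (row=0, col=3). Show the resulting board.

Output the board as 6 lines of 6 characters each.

Answer: ...W..
..WWB.
.WBW..
WWWW..
.B....
......

Derivation:
Place W at (0,3); scan 8 dirs for brackets.
Dir NW: edge -> no flip
Dir N: edge -> no flip
Dir NE: edge -> no flip
Dir W: first cell '.' (not opp) -> no flip
Dir E: first cell '.' (not opp) -> no flip
Dir SW: opp run (1,2) (2,1) capped by W -> flip
Dir S: opp run (1,3) (2,3) capped by W -> flip
Dir SE: opp run (1,4), next='.' -> no flip
All flips: (1,2) (1,3) (2,1) (2,3)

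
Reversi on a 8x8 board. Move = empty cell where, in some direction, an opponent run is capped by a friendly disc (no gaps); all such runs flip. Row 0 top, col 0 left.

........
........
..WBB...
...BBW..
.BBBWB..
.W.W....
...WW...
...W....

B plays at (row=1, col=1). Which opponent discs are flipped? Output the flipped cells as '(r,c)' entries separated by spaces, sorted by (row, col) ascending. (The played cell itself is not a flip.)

Dir NW: first cell '.' (not opp) -> no flip
Dir N: first cell '.' (not opp) -> no flip
Dir NE: first cell '.' (not opp) -> no flip
Dir W: first cell '.' (not opp) -> no flip
Dir E: first cell '.' (not opp) -> no flip
Dir SW: first cell '.' (not opp) -> no flip
Dir S: first cell '.' (not opp) -> no flip
Dir SE: opp run (2,2) capped by B -> flip

Answer: (2,2)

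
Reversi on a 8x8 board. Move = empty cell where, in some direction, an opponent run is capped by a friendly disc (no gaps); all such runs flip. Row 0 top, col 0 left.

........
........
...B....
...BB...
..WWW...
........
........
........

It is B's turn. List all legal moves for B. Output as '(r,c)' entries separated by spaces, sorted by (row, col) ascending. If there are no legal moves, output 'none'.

Answer: (5,1) (5,2) (5,3) (5,4) (5,5)

Derivation:
(3,1): no bracket -> illegal
(3,2): no bracket -> illegal
(3,5): no bracket -> illegal
(4,1): no bracket -> illegal
(4,5): no bracket -> illegal
(5,1): flips 1 -> legal
(5,2): flips 1 -> legal
(5,3): flips 1 -> legal
(5,4): flips 1 -> legal
(5,5): flips 1 -> legal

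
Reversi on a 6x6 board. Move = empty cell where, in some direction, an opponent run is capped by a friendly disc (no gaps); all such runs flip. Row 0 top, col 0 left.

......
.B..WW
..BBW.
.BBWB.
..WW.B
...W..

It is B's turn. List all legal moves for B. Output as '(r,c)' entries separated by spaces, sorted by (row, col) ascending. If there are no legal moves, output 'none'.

(0,3): no bracket -> illegal
(0,4): flips 2 -> legal
(0,5): flips 1 -> legal
(1,3): no bracket -> illegal
(2,5): flips 1 -> legal
(3,5): no bracket -> illegal
(4,1): no bracket -> illegal
(4,4): flips 1 -> legal
(5,1): no bracket -> illegal
(5,2): flips 2 -> legal
(5,4): flips 1 -> legal

Answer: (0,4) (0,5) (2,5) (4,4) (5,2) (5,4)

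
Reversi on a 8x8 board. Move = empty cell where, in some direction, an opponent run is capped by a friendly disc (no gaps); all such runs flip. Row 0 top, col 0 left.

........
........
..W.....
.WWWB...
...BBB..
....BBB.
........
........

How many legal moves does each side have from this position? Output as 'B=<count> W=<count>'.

Answer: B=4 W=4

Derivation:
-- B to move --
(1,1): flips 2 -> legal
(1,2): no bracket -> illegal
(1,3): no bracket -> illegal
(2,0): no bracket -> illegal
(2,1): flips 1 -> legal
(2,3): flips 1 -> legal
(2,4): no bracket -> illegal
(3,0): flips 3 -> legal
(4,0): no bracket -> illegal
(4,1): no bracket -> illegal
(4,2): no bracket -> illegal
B mobility = 4
-- W to move --
(2,3): no bracket -> illegal
(2,4): no bracket -> illegal
(2,5): no bracket -> illegal
(3,5): flips 1 -> legal
(3,6): no bracket -> illegal
(4,2): no bracket -> illegal
(4,6): no bracket -> illegal
(4,7): no bracket -> illegal
(5,2): no bracket -> illegal
(5,3): flips 1 -> legal
(5,7): no bracket -> illegal
(6,3): no bracket -> illegal
(6,4): no bracket -> illegal
(6,5): flips 2 -> legal
(6,6): flips 2 -> legal
(6,7): no bracket -> illegal
W mobility = 4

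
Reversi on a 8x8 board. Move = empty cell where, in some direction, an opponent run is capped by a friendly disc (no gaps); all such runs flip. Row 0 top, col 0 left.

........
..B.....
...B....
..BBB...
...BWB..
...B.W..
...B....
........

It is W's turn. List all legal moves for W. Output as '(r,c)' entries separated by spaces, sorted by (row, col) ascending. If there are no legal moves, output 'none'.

(0,1): no bracket -> illegal
(0,2): no bracket -> illegal
(0,3): no bracket -> illegal
(1,1): no bracket -> illegal
(1,3): no bracket -> illegal
(1,4): no bracket -> illegal
(2,1): no bracket -> illegal
(2,2): flips 1 -> legal
(2,4): flips 1 -> legal
(2,5): no bracket -> illegal
(3,1): no bracket -> illegal
(3,5): flips 1 -> legal
(3,6): no bracket -> illegal
(4,1): no bracket -> illegal
(4,2): flips 1 -> legal
(4,6): flips 1 -> legal
(5,2): no bracket -> illegal
(5,4): no bracket -> illegal
(5,6): no bracket -> illegal
(6,2): flips 1 -> legal
(6,4): no bracket -> illegal
(7,2): no bracket -> illegal
(7,3): no bracket -> illegal
(7,4): no bracket -> illegal

Answer: (2,2) (2,4) (3,5) (4,2) (4,6) (6,2)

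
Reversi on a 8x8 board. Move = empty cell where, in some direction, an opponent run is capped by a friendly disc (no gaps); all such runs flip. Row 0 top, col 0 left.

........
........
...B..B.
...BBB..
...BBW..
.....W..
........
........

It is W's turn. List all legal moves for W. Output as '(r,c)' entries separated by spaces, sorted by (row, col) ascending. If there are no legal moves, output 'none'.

Answer: (1,2) (2,2) (2,5) (4,2)

Derivation:
(1,2): flips 2 -> legal
(1,3): no bracket -> illegal
(1,4): no bracket -> illegal
(1,5): no bracket -> illegal
(1,6): no bracket -> illegal
(1,7): no bracket -> illegal
(2,2): flips 2 -> legal
(2,4): no bracket -> illegal
(2,5): flips 1 -> legal
(2,7): no bracket -> illegal
(3,2): no bracket -> illegal
(3,6): no bracket -> illegal
(3,7): no bracket -> illegal
(4,2): flips 2 -> legal
(4,6): no bracket -> illegal
(5,2): no bracket -> illegal
(5,3): no bracket -> illegal
(5,4): no bracket -> illegal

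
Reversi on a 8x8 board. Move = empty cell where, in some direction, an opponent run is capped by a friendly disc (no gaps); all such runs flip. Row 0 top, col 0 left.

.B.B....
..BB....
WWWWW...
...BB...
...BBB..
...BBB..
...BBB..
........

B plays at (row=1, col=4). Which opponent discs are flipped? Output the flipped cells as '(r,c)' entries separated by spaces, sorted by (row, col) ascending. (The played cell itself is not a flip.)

Answer: (2,4)

Derivation:
Dir NW: first cell 'B' (not opp) -> no flip
Dir N: first cell '.' (not opp) -> no flip
Dir NE: first cell '.' (not opp) -> no flip
Dir W: first cell 'B' (not opp) -> no flip
Dir E: first cell '.' (not opp) -> no flip
Dir SW: opp run (2,3), next='.' -> no flip
Dir S: opp run (2,4) capped by B -> flip
Dir SE: first cell '.' (not opp) -> no flip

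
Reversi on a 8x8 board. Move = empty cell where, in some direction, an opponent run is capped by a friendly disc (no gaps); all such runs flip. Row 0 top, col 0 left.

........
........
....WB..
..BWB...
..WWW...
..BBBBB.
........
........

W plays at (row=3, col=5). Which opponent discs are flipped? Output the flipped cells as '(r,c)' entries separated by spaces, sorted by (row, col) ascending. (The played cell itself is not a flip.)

Dir NW: first cell 'W' (not opp) -> no flip
Dir N: opp run (2,5), next='.' -> no flip
Dir NE: first cell '.' (not opp) -> no flip
Dir W: opp run (3,4) capped by W -> flip
Dir E: first cell '.' (not opp) -> no flip
Dir SW: first cell 'W' (not opp) -> no flip
Dir S: first cell '.' (not opp) -> no flip
Dir SE: first cell '.' (not opp) -> no flip

Answer: (3,4)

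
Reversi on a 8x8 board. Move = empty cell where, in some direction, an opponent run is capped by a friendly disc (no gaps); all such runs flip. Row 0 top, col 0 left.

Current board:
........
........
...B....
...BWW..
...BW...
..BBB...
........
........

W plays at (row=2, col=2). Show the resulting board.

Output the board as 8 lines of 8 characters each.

Answer: ........
........
..WB....
...WWW..
...BW...
..BBB...
........
........

Derivation:
Place W at (2,2); scan 8 dirs for brackets.
Dir NW: first cell '.' (not opp) -> no flip
Dir N: first cell '.' (not opp) -> no flip
Dir NE: first cell '.' (not opp) -> no flip
Dir W: first cell '.' (not opp) -> no flip
Dir E: opp run (2,3), next='.' -> no flip
Dir SW: first cell '.' (not opp) -> no flip
Dir S: first cell '.' (not opp) -> no flip
Dir SE: opp run (3,3) capped by W -> flip
All flips: (3,3)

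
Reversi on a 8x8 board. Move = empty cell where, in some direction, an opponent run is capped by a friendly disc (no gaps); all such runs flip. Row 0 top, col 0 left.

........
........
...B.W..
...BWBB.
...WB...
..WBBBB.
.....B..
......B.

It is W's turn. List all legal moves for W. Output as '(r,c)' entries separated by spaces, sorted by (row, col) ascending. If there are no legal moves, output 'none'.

(1,2): flips 1 -> legal
(1,3): flips 2 -> legal
(1,4): no bracket -> illegal
(2,2): no bracket -> illegal
(2,4): no bracket -> illegal
(2,6): no bracket -> illegal
(2,7): no bracket -> illegal
(3,2): flips 1 -> legal
(3,7): flips 2 -> legal
(4,2): no bracket -> illegal
(4,5): flips 2 -> legal
(4,6): no bracket -> illegal
(4,7): flips 1 -> legal
(5,7): flips 4 -> legal
(6,2): no bracket -> illegal
(6,3): flips 1 -> legal
(6,4): flips 2 -> legal
(6,6): no bracket -> illegal
(6,7): no bracket -> illegal
(7,4): no bracket -> illegal
(7,5): no bracket -> illegal
(7,7): no bracket -> illegal

Answer: (1,2) (1,3) (3,2) (3,7) (4,5) (4,7) (5,7) (6,3) (6,4)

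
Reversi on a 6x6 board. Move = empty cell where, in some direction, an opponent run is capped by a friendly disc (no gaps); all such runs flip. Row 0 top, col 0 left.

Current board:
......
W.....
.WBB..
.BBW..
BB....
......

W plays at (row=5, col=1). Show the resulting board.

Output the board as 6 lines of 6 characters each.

Place W at (5,1); scan 8 dirs for brackets.
Dir NW: opp run (4,0), next=edge -> no flip
Dir N: opp run (4,1) (3,1) capped by W -> flip
Dir NE: first cell '.' (not opp) -> no flip
Dir W: first cell '.' (not opp) -> no flip
Dir E: first cell '.' (not opp) -> no flip
Dir SW: edge -> no flip
Dir S: edge -> no flip
Dir SE: edge -> no flip
All flips: (3,1) (4,1)

Answer: ......
W.....
.WBB..
.WBW..
BW....
.W....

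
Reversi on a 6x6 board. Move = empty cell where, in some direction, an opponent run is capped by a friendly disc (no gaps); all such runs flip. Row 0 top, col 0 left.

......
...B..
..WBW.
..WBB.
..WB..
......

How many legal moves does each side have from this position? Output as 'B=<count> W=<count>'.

Answer: B=9 W=6

Derivation:
-- B to move --
(1,1): flips 1 -> legal
(1,2): no bracket -> illegal
(1,4): flips 1 -> legal
(1,5): flips 1 -> legal
(2,1): flips 2 -> legal
(2,5): flips 1 -> legal
(3,1): flips 2 -> legal
(3,5): flips 1 -> legal
(4,1): flips 2 -> legal
(5,1): flips 1 -> legal
(5,2): no bracket -> illegal
(5,3): no bracket -> illegal
B mobility = 9
-- W to move --
(0,2): flips 1 -> legal
(0,3): no bracket -> illegal
(0,4): flips 1 -> legal
(1,2): no bracket -> illegal
(1,4): flips 1 -> legal
(2,5): no bracket -> illegal
(3,5): flips 2 -> legal
(4,4): flips 3 -> legal
(4,5): no bracket -> illegal
(5,2): no bracket -> illegal
(5,3): no bracket -> illegal
(5,4): flips 1 -> legal
W mobility = 6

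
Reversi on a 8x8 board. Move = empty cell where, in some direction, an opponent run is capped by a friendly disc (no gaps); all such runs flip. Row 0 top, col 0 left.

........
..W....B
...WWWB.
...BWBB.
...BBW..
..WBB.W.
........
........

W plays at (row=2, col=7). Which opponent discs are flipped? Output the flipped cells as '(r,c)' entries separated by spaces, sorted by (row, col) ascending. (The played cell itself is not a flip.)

Answer: (2,6) (3,6)

Derivation:
Dir NW: first cell '.' (not opp) -> no flip
Dir N: opp run (1,7), next='.' -> no flip
Dir NE: edge -> no flip
Dir W: opp run (2,6) capped by W -> flip
Dir E: edge -> no flip
Dir SW: opp run (3,6) capped by W -> flip
Dir S: first cell '.' (not opp) -> no flip
Dir SE: edge -> no flip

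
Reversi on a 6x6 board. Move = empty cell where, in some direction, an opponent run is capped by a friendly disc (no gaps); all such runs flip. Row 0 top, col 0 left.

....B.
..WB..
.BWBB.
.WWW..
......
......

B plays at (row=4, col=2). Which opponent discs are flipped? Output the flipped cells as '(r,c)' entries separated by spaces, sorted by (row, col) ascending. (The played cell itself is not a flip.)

Answer: (3,3)

Derivation:
Dir NW: opp run (3,1), next='.' -> no flip
Dir N: opp run (3,2) (2,2) (1,2), next='.' -> no flip
Dir NE: opp run (3,3) capped by B -> flip
Dir W: first cell '.' (not opp) -> no flip
Dir E: first cell '.' (not opp) -> no flip
Dir SW: first cell '.' (not opp) -> no flip
Dir S: first cell '.' (not opp) -> no flip
Dir SE: first cell '.' (not opp) -> no flip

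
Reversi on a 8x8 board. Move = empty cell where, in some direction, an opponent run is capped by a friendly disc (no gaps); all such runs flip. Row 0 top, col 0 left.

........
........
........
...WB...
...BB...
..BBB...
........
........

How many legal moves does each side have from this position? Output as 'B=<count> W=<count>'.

-- B to move --
(2,2): flips 1 -> legal
(2,3): flips 1 -> legal
(2,4): no bracket -> illegal
(3,2): flips 1 -> legal
(4,2): no bracket -> illegal
B mobility = 3
-- W to move --
(2,3): no bracket -> illegal
(2,4): no bracket -> illegal
(2,5): no bracket -> illegal
(3,2): no bracket -> illegal
(3,5): flips 1 -> legal
(4,1): no bracket -> illegal
(4,2): no bracket -> illegal
(4,5): no bracket -> illegal
(5,1): no bracket -> illegal
(5,5): flips 1 -> legal
(6,1): no bracket -> illegal
(6,2): no bracket -> illegal
(6,3): flips 2 -> legal
(6,4): no bracket -> illegal
(6,5): no bracket -> illegal
W mobility = 3

Answer: B=3 W=3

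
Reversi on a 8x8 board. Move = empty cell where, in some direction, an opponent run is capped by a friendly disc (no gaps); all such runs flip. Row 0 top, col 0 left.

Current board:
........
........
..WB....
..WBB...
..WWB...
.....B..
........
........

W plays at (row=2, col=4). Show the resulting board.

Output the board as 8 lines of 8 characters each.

Place W at (2,4); scan 8 dirs for brackets.
Dir NW: first cell '.' (not opp) -> no flip
Dir N: first cell '.' (not opp) -> no flip
Dir NE: first cell '.' (not opp) -> no flip
Dir W: opp run (2,3) capped by W -> flip
Dir E: first cell '.' (not opp) -> no flip
Dir SW: opp run (3,3) capped by W -> flip
Dir S: opp run (3,4) (4,4), next='.' -> no flip
Dir SE: first cell '.' (not opp) -> no flip
All flips: (2,3) (3,3)

Answer: ........
........
..WWW...
..WWB...
..WWB...
.....B..
........
........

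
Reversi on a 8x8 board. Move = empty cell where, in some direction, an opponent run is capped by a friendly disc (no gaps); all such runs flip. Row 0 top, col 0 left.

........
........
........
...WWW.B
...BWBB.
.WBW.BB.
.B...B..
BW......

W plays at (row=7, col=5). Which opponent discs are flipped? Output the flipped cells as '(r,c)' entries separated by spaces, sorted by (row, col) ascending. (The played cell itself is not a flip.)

Answer: (4,5) (5,5) (6,5)

Derivation:
Dir NW: first cell '.' (not opp) -> no flip
Dir N: opp run (6,5) (5,5) (4,5) capped by W -> flip
Dir NE: first cell '.' (not opp) -> no flip
Dir W: first cell '.' (not opp) -> no flip
Dir E: first cell '.' (not opp) -> no flip
Dir SW: edge -> no flip
Dir S: edge -> no flip
Dir SE: edge -> no flip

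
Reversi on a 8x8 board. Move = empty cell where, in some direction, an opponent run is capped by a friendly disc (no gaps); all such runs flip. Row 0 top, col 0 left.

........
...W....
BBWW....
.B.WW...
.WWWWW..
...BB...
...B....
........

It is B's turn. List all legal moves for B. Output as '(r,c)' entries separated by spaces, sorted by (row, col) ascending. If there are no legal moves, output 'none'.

(0,2): no bracket -> illegal
(0,3): flips 4 -> legal
(0,4): flips 2 -> legal
(1,1): no bracket -> illegal
(1,2): no bracket -> illegal
(1,4): no bracket -> illegal
(2,4): flips 4 -> legal
(2,5): no bracket -> illegal
(3,0): no bracket -> illegal
(3,2): flips 1 -> legal
(3,5): flips 1 -> legal
(3,6): flips 1 -> legal
(4,0): no bracket -> illegal
(4,6): no bracket -> illegal
(5,0): no bracket -> illegal
(5,1): flips 1 -> legal
(5,2): no bracket -> illegal
(5,5): no bracket -> illegal
(5,6): no bracket -> illegal

Answer: (0,3) (0,4) (2,4) (3,2) (3,5) (3,6) (5,1)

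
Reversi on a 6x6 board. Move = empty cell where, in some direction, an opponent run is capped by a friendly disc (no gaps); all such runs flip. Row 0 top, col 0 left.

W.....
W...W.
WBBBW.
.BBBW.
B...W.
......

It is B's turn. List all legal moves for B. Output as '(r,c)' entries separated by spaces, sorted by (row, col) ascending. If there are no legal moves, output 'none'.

Answer: (0,5) (1,5) (2,5) (3,5) (4,5) (5,5)

Derivation:
(0,1): no bracket -> illegal
(0,3): no bracket -> illegal
(0,4): no bracket -> illegal
(0,5): flips 1 -> legal
(1,1): no bracket -> illegal
(1,3): no bracket -> illegal
(1,5): flips 1 -> legal
(2,5): flips 1 -> legal
(3,0): no bracket -> illegal
(3,5): flips 1 -> legal
(4,3): no bracket -> illegal
(4,5): flips 1 -> legal
(5,3): no bracket -> illegal
(5,4): no bracket -> illegal
(5,5): flips 1 -> legal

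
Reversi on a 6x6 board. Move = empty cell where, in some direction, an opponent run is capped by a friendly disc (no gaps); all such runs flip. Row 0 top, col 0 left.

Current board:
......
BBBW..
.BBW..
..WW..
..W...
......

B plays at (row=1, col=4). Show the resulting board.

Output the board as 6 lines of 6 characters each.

Answer: ......
BBBBB.
.BBW..
..WW..
..W...
......

Derivation:
Place B at (1,4); scan 8 dirs for brackets.
Dir NW: first cell '.' (not opp) -> no flip
Dir N: first cell '.' (not opp) -> no flip
Dir NE: first cell '.' (not opp) -> no flip
Dir W: opp run (1,3) capped by B -> flip
Dir E: first cell '.' (not opp) -> no flip
Dir SW: opp run (2,3) (3,2), next='.' -> no flip
Dir S: first cell '.' (not opp) -> no flip
Dir SE: first cell '.' (not opp) -> no flip
All flips: (1,3)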